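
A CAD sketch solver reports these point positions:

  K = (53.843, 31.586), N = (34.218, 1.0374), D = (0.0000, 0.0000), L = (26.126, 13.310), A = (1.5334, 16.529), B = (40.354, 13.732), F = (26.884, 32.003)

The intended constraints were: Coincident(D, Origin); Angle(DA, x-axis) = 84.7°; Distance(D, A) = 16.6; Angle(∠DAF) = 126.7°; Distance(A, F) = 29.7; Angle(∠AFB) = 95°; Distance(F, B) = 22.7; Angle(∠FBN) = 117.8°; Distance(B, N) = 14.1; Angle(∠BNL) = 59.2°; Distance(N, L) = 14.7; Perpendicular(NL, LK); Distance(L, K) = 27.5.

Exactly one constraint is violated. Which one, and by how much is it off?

Distance(L, K) = 27.5 — off by 5.70.

D = (0.00, 0.00) ✓; DA at 84.70° ✓; |DA| = 16.60 ✓; ∠DAF = 126.7° ✓; |AF| = 29.70 ✓; ∠AFB = 95.00° ✓; |FB| = 22.70 ✓; ∠FBN = 117.8° ✓; |BN| = 14.10 ✓; ∠BNL = 59.20° ✓; |NL| = 14.70 ✓; ∠(NL, LK) = 90.00° ✓; |LK| = 33.20 ✗.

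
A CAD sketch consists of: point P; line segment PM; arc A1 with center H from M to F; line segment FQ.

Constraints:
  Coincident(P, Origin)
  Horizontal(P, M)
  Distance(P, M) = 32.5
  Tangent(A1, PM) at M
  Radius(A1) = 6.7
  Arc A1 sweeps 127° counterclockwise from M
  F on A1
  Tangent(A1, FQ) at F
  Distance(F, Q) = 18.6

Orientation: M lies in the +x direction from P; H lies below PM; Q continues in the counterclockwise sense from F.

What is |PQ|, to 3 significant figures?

46.1

On A1, M sits at bearing 90° from H; a 127° counterclockwise sweep puts F at bearing 217°, so F = H + 6.7·(cos 217°, sin 217°) = (27.1, -10.7). Tangency of A1 to FQ means the radius HF is perpendicular to FQ, so FQ runs along (−sin 217°, cos 217°); with |FQ| = 18.6, Q = (38.3, -25.6). Then |PQ| = |Q − P| = 46.1.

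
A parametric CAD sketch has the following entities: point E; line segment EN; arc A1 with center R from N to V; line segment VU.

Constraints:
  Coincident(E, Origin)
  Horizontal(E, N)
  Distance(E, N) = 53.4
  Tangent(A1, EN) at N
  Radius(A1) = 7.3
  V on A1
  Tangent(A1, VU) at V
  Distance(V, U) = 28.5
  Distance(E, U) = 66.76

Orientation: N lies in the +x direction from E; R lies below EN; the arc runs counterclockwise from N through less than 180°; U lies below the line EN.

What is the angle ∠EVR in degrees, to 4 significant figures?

149.1°

Checks: |RV| = 7.300 ✓; ∠(RV, VU) = 90.00° ✓; |VU| = 28.50 ✓; |EU| = 66.76 ✓.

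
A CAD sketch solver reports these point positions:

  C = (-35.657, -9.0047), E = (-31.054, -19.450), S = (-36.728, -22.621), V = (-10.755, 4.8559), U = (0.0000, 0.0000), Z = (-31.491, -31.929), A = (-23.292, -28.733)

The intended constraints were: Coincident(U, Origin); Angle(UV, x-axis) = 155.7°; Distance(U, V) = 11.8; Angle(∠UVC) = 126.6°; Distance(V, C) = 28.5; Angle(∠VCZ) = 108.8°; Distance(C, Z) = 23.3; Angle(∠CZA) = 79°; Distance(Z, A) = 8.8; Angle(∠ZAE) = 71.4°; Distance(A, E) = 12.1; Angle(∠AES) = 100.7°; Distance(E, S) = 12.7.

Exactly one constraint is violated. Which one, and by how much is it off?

Distance(E, S) = 12.7 — off by 6.20.

U = (0.00, 0.00) ✓; UV at 155.7° ✓; |UV| = 11.80 ✓; ∠UVC = 126.6° ✓; |VC| = 28.50 ✓; ∠VCZ = 108.8° ✓; |CZ| = 23.30 ✓; ∠CZA = 79.00° ✓; |ZA| = 8.800 ✓; ∠ZAE = 71.40° ✓; |AE| = 12.10 ✓; ∠AES = 100.7° ✓; |ES| = 6.500 ✗.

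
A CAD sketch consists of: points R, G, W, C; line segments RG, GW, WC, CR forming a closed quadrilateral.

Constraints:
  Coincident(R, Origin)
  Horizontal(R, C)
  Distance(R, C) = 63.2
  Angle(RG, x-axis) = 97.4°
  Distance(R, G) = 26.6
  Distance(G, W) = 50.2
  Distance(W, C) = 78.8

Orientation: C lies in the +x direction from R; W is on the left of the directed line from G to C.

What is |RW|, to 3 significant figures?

72.5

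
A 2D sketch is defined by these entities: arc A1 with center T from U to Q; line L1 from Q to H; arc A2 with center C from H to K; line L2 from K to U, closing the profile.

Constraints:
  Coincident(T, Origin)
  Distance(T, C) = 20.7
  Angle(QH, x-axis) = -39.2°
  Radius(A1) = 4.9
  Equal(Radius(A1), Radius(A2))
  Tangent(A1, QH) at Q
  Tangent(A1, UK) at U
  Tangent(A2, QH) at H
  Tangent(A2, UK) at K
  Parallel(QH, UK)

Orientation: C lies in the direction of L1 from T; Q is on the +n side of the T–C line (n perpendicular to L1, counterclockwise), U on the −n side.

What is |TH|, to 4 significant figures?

21.27

Tangency of A1 to both parallel lines with radius 4.9 puts Q and U at T ± 4.9·n: Q = (3.097, 3.797), U = (-3.097, -3.797). Equal radii place H and K the same way about C: H = C + 4.9·n = (19.14, -9.286), K = C − 4.9·n = (12.94, -16.88). Then |TH| = |H − T| = 21.27.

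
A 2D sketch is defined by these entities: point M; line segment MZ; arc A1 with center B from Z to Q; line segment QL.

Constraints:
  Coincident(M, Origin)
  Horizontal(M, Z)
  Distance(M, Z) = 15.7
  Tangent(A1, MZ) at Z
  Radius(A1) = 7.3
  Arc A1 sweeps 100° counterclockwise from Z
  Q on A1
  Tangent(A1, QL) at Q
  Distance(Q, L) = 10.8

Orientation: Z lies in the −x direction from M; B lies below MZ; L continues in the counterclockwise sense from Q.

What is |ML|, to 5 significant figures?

28.467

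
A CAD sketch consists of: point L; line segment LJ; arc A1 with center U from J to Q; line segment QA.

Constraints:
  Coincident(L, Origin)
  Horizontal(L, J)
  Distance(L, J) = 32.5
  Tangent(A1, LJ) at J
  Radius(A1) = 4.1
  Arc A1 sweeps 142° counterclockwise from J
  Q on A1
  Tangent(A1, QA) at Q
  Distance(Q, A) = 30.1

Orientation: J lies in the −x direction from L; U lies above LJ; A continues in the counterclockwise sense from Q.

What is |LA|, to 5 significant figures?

59.599

L is at the origin; LJ is horizontal with |LJ| = 32.5 and J on the −x side, so J = (-32.500, 0.0000). The tangent condition forces UJ to be normal to LJ, so U = J + (0, 4.1) = (-32.500, 4.1000). On A1, J sits at bearing -90° from U; a 142° counterclockwise sweep puts Q at bearing 52°, so Q = U + 4.1·(cos 52°, sin 52°) = (-29.976, 7.3308). A1 meets QA tangentially, so UQ is at right angles to QA, so QA runs along (−sin 52°, cos 52°); with |QA| = 30.1, A = (-53.695, 25.862). Then |LA| = |A − L| = 59.599.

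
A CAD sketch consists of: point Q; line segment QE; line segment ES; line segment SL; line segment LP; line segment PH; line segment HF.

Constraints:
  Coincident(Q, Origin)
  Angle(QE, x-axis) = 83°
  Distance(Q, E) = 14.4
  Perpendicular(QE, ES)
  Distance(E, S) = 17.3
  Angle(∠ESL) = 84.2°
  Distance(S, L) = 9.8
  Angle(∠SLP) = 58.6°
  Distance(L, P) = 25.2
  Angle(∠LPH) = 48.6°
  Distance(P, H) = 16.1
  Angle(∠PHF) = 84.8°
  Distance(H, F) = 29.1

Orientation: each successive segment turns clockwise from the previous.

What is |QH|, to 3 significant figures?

26.0

Q is at the origin; QE runs at 83.0° with length 14.4, so E = (1.75, 14.3). QE is perpendicular to ES, so ES runs at -7.00°; with |ES| = 17.3, S = (18.9, 12.2). ∠ESL = 84.2° gives SL at -103° from the x-axis; with |SL| = 9.8, L = (16.8, 2.63). ∠SLP = 58.6° gives LP at 136° from the x-axis; with |LP| = 25.2, P = (-1.31, 20.2). ∠LPH = 48.6° gives PH at 4.40° from the x-axis; with |PH| = 16.1, H = (14.7, 21.4). Then |QH| = |H − Q| = 26.0.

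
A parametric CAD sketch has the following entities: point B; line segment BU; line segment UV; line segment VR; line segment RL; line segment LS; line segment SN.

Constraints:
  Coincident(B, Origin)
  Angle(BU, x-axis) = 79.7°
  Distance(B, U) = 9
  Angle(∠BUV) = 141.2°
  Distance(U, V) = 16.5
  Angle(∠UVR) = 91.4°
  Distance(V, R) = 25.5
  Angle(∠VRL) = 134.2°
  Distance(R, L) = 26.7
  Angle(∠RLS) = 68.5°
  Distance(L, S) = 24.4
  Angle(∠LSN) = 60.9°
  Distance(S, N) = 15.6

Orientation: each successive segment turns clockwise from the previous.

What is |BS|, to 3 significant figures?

17.3

B is at the origin; BU runs at 79.7° with length 9.0, so U = (1.61, 8.85). ∠BUV = 141.2° gives UV at 40.9° from the x-axis; with |UV| = 16.5, V = (14.1, 19.7). ∠UVR = 91.4° gives VR at -47.7° from the x-axis; with |VR| = 25.5, R = (31.2, 0.798). ∠VRL = 134.2° gives RL at -93.5° from the x-axis; with |RL| = 26.7, L = (29.6, -25.9). ∠RLS = 68.5° gives LS at 155° from the x-axis; with |LS| = 24.4, S = (7.50, -15.5). Then |BS| = |S − B| = 17.3.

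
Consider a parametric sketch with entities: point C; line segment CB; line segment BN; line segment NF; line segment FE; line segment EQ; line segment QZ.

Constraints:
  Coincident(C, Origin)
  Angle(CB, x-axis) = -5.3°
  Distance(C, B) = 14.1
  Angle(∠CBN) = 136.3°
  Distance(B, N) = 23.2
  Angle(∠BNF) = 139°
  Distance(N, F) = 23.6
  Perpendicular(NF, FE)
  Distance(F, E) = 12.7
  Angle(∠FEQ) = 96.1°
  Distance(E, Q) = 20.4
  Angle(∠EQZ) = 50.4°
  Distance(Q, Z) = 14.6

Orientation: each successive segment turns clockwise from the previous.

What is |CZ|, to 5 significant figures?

40.212

C is at the origin; CB runs at -5.3° with length 14.1, so B = (14.040, -1.3024). ∠CBN = 136.3° gives BN at -49.000° from the x-axis; with |BN| = 23.2, N = (29.260, -18.812). ∠BNF = 139.0° gives NF at -90.000° from the x-axis; with |NF| = 23.6, F = (29.260, -42.412). NF ⟂ FE, so FE runs at -180.00°; with |FE| = 12.7, E = (16.560, -42.412). ∠FEQ = 96.1° gives EQ at 96.100° from the x-axis; with |EQ| = 20.4, Q = (14.393, -22.127). ∠EQZ = 50.4° gives QZ at -33.500° from the x-axis; with |QZ| = 14.6, Z = (26.567, -30.185). Then |CZ| = |Z − C| = 40.212.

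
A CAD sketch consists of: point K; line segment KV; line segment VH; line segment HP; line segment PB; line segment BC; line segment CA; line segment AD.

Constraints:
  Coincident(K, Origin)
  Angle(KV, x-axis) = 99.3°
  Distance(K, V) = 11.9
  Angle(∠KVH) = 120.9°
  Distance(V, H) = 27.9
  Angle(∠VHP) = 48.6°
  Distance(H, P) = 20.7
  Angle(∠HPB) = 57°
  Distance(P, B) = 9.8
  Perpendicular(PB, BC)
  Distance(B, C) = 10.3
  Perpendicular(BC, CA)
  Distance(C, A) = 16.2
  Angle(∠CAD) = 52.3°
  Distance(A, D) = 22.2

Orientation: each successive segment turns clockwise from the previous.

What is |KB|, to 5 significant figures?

18.161

∠VHP = 48.6° gives HP at -91.200° from the x-axis; with |HP| = 20.7, P = (18.953, 9.0564). ∠HPB = 57.0° gives PB at 145.80° from the x-axis; with |PB| = 9.8, B = (10.848, 14.565). Then |KB| = |B − K| = 18.161.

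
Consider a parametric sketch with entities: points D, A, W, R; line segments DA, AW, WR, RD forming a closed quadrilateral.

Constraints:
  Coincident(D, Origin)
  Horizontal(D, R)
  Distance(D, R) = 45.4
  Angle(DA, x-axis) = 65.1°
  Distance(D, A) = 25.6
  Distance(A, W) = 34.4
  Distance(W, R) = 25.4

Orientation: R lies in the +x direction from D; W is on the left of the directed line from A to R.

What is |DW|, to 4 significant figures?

51.77

D is at the origin; DR is horizontal with |DR| = 45.4 and R in +x, so R = (45.4, 0). DA runs at 65.1° with |DA| = 25.6, so A = (10.78, 23.22). W is determined by |AW| = 34.4 and |WR| = 25.4 together: it lies at the intersection of circle(A, 34.4) and circle(R, 25.4). With |AR| = 41.69, the foot of the radical line on AR is 27.30 from A and the perpendicular offset is √(34.4² − 27.30²) = 20.93. Taking the left-of-AR solution: W = (45.11, 25.40).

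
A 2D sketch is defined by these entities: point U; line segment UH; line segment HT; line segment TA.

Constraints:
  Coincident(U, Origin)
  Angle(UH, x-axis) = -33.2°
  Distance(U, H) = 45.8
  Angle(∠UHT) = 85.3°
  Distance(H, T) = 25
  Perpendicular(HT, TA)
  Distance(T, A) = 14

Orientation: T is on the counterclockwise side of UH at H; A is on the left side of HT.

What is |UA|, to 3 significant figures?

38.1

U is at the origin; UH runs at -33.2° with length 45.8, so H = 45.8·(cos -33.2°, sin -33.2°) = (38.3, -25.1). ∠UHT = 85.3°, so HT runs at -33.2° + (180° − 85.3°) = 61.5° from the x-axis; with |HT| = 25.0, T = H + 25.0·(cos 61.5°, sin 61.5°) = (50.3, -3.11). HT ⟂ TA; with |TA| = 14.0 on the left of HT, A = T + 14.0·(-0.879, 0.477) = (37.9, 3.57). Then |UA| = |A − U| = 38.1.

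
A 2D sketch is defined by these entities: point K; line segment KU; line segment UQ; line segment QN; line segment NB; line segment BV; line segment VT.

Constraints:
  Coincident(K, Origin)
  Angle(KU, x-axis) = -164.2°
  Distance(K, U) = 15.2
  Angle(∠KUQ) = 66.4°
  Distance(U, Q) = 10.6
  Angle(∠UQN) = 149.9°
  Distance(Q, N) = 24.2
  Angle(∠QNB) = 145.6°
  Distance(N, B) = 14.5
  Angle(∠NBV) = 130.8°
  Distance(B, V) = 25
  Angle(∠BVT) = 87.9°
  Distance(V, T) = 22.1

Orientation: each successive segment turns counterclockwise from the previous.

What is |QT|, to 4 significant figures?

38.60

K is at the origin; KU runs at -164.2° with length 15.2, so U = (-14.63, -4.139). ∠KUQ = 66.4° gives UQ at -50.60° from the x-axis; with |UQ| = 10.6, Q = (-7.898, -12.33). ∠UQN = 149.9° gives QN at -20.50° from the x-axis; with |QN| = 24.2, N = (14.77, -20.80). ∠QNB = 145.6° gives NB at 13.90° from the x-axis; with |NB| = 14.5, B = (28.85, -17.32). ∠NBV = 130.8° gives BV at 63.10° from the x-axis; with |BV| = 25.0, V = (40.16, 4.974). ∠BVT = 87.9° gives VT at 155.2° from the x-axis; with |VT| = 22.1, T = (20.09, 14.24). Then |QT| = |T − Q| = 38.60.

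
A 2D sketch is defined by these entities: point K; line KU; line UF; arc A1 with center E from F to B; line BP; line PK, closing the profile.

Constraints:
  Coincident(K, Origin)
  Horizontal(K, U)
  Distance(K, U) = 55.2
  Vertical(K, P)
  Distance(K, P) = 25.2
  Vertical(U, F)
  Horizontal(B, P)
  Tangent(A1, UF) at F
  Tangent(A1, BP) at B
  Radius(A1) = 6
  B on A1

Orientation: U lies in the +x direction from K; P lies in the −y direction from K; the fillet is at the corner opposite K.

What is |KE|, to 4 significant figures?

52.81

K is at the origin; KU is horizontal with |KU| = 55.2 and U on the +x side, so U = (55.20, 0.000). K and P share the same x with |KP| = 25.2 and P on the −y side, so P = (0.000, -25.20). The virtual corner opposite K is at (55.20, -25.20). A1 meets UF tangentially, so EF is at right angles to UF and the tangent condition forces EB to be normal to BP, with radius 6.0, so the center E sits 6.0 in from both sides at E = (49.20, -19.20). Then |KE| = |E − K| = 52.81.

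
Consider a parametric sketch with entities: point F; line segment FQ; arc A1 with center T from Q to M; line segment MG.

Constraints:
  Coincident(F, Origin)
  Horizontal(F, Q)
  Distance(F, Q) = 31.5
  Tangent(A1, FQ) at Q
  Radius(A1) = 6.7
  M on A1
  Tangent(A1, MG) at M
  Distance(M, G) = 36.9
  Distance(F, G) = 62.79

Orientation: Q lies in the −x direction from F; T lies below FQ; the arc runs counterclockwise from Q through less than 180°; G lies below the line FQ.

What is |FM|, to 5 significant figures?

38.247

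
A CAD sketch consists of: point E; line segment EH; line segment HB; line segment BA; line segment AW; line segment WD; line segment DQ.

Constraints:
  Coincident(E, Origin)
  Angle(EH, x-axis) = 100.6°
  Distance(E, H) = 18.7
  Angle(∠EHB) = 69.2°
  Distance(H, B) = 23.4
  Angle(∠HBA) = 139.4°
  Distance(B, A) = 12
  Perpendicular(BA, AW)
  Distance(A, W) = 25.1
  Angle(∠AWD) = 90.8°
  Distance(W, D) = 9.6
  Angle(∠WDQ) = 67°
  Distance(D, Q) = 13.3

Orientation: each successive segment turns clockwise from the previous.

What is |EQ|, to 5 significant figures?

14.275

E is at the origin; EH runs at 100.6° with length 18.7, so H = (-3.4399, 18.381). ∠EHB = 69.2° gives HB at -10.200° from the x-axis; with |HB| = 23.4, B = (19.590, 14.237). ∠HBA = 139.4° gives BA at -50.800° from the x-axis; with |BA| = 12.0, A = (27.175, 4.9378). BA is perpendicular to AW, so AW runs at -140.80°; with |AW| = 25.1, W = (7.7235, -10.926). ∠AWD = 90.8° gives WD at 130.00° from the x-axis; with |WD| = 9.6, D = (1.5528, -3.5721). ∠WDQ = 67.0° gives DQ at 17.000° from the x-axis; with |DQ| = 13.3, Q = (14.272, 0.31641). Then |EQ| = |Q − E| = 14.275.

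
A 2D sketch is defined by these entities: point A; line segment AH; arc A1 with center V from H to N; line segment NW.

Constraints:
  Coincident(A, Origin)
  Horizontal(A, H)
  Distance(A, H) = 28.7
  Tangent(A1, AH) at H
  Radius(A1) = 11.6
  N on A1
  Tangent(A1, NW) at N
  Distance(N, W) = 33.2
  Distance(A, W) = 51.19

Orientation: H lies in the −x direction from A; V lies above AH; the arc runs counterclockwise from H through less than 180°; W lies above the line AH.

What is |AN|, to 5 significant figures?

21.776

Checks: |VN| = 11.60 ✓; ∠(VN, NW) = 90.00° ✓; |NW| = 33.20 ✓; |AW| = 51.19 ✓.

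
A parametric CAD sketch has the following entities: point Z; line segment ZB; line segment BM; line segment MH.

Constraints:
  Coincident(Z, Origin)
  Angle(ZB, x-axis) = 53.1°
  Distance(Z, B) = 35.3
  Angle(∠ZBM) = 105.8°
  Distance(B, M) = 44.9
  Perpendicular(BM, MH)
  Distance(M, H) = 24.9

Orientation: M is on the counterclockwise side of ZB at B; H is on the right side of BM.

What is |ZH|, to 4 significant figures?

80.23

Z is at the origin; ZB runs at 53.1° with length 35.3, so B = 35.3·(cos 53.1°, sin 53.1°) = (21.19, 28.23). ∠ZBM = 105.8°, so BM runs at 53.1° + (180° − 105.8°) = 127.3° from the x-axis; with |BM| = 44.9, M = B + 44.9·(cos 127.3°, sin 127.3°) = (-6.014, 63.95). BM ⟂ MH; with |MH| = 24.9 on the right of BM, H = M + 24.9·(0.7955, 0.6060) = (13.79, 79.03). Then |ZH| = |H − Z| = 80.23.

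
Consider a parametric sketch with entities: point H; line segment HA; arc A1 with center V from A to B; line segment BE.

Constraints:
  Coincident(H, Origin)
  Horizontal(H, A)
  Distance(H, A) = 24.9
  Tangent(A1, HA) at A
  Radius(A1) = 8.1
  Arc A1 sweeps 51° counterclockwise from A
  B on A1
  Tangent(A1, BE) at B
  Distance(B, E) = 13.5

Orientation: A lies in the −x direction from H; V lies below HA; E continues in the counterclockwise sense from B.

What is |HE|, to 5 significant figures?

41.922

On A1, A sits at bearing 90° from V; a 51° counterclockwise sweep puts B at bearing 141°, so B = V + 8.1·(cos 141°, sin 141°) = (-31.195, -3.0025). The tangent condition forces VB to be normal to BE, so BE runs along (−sin 141°, cos 141°); with |BE| = 13.5, E = (-39.691, -13.494). Then |HE| = |E − H| = 41.922.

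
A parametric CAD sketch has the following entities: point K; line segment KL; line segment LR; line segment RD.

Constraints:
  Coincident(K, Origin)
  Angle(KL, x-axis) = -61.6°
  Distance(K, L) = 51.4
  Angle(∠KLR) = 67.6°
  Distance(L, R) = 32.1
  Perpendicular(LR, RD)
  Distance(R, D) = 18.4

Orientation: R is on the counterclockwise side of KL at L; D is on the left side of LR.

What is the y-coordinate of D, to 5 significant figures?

-8.7089

∠KLR = 67.6°, so LR runs at -61.6° + (180° − 67.6°) = 50.800° from the x-axis; with |LR| = 32.1, R = L + 32.1·(cos 50.800°, sin 50.800°) = (44.735, -20.338). LR is perpendicular to RD; with |RD| = 18.4 on the left of LR, D = R + 18.4·(-0.77494, 0.63203) = (30.476, -8.7089). So D.y = -8.7089.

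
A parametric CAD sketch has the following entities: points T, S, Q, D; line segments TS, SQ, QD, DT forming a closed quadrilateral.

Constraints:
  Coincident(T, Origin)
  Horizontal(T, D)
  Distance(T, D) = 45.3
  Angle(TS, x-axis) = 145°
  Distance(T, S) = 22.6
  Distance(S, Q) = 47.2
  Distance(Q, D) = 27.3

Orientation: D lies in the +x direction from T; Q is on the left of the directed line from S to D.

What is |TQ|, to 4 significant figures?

35.05

T is at the origin; T and D share the same y with |TD| = 45.3 and D in +x, so D = (45.3, 0). TS runs at 145.0° with |TS| = 22.6, so S = (-18.51, 12.96). Q is determined by |SQ| = 47.2 and |QD| = 27.3 together: it lies at the intersection of circle(S, 47.2) and circle(D, 27.3). With |SD| = 65.12, the foot of the radical line on SD is 43.94 from S and the perpendicular offset is √(47.2² − 43.94²) = 17.23. Taking the left-of-SD solution: Q = (27.98, 21.10).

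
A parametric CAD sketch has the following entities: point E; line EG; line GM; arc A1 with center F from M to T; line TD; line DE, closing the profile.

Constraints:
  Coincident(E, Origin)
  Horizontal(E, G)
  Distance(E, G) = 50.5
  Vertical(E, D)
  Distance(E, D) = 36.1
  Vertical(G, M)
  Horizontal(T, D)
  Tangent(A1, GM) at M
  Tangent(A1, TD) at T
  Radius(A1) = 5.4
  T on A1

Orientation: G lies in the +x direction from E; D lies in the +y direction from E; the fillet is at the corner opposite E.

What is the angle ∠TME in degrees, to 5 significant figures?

76.296°

The virtual corner opposite E is at (50.500, 36.100). The tangent condition forces FM to be normal to GM and A1 meets TD tangentially, so FT is at right angles to TD, with radius 5.4, so the center F sits 5.4 in from both sides at F = (45.100, 30.700). That places the tangent points at M = (50.500, 30.700) on GM and T = (45.100, 36.100) on TD. Then cos ∠TME = MT·ME / (|MT||ME|), giving 76.296°.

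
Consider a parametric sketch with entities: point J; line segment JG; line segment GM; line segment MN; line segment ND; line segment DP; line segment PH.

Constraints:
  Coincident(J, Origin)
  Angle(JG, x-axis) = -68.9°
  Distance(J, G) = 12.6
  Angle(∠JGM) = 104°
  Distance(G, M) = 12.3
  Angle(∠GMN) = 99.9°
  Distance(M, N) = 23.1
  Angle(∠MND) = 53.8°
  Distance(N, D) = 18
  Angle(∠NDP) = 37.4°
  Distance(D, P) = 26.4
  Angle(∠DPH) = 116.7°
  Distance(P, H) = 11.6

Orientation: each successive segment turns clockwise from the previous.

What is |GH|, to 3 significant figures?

38.1

J is at the origin; JG runs at -68.9° with length 12.6, so G = (4.54, -11.8). ∠JGM = 104.0° gives GM at -145° from the x-axis; with |GM| = 12.3, M = (-5.53, -18.8). ∠GMN = 99.9° gives MN at 135° from the x-axis; with |MN| = 23.1, N = (-21.9, -2.49). ∠MND = 53.8° gives ND at 8.80° from the x-axis; with |ND| = 18.0, D = (-4.07, 0.260). ∠NDP = 37.4° gives DP at -134° from the x-axis; with |DP| = 26.4, P = (-22.3, -18.8). ∠DPH = 116.7° gives PH at 163° from the x-axis; with |PH| = 11.6, H = (-33.4, -15.4). Then |GH| = |H − G| = 38.1.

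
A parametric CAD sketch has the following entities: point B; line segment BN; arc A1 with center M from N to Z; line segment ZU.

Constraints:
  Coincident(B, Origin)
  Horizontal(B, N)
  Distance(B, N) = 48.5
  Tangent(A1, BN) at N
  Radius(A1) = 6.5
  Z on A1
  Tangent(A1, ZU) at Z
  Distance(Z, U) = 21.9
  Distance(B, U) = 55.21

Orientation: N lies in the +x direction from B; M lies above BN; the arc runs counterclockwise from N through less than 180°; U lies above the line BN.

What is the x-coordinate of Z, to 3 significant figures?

54.6

Checks: |MZ| = 6.500 ✓; ∠(MZ, ZU) = 90.00° ✓; |ZU| = 21.90 ✓; |BU| = 55.21 ✓.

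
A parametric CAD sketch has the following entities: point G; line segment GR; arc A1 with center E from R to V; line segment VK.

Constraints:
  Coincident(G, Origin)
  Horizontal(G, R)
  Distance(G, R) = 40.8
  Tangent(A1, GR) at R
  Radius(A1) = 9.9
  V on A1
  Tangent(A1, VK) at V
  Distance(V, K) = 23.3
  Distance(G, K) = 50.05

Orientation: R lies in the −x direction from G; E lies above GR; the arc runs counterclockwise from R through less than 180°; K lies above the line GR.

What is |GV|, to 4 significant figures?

33.35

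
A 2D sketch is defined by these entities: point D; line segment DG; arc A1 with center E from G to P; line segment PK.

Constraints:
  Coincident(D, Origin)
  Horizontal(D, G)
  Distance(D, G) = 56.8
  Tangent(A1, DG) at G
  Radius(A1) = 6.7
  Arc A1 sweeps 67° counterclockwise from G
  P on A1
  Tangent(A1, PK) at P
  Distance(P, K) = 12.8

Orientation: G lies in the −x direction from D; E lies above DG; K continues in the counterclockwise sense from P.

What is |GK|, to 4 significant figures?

19.40

D is at the origin; DG is horizontal with |DG| = 56.8 and G on the −x side, so G = (-56.80, 0.000). Since A1 is tangent to DG there, EG ⟂ DG, so E = G + (0, 6.7) = (-56.80, 6.700). On A1, G sits at bearing -90° from E; a 67° counterclockwise sweep puts P at bearing -23°, so P = E + 6.7·(cos -23°, sin -23°) = (-50.63, 4.082). Tangency of A1 to PK means the radius EP is perpendicular to PK, so PK runs along (−sin -23°, cos -23°); with |PK| = 12.8, K = (-45.63, 15.86). Then |GK| = |K − G| = 19.40.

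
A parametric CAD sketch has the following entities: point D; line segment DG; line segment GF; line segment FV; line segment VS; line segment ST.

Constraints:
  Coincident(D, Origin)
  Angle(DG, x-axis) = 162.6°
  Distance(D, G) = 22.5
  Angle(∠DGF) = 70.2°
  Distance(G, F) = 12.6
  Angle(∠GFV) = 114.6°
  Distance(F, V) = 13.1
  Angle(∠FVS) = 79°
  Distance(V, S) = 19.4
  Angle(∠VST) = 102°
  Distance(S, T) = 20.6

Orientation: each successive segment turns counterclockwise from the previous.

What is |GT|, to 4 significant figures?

9.929

∠FVS = 79.0° gives VS at 78.80° from the x-axis; with |VS| = 19.4, S = (-5.046, 8.220). ∠VST = 102.0° gives ST at 156.8° from the x-axis; with |ST| = 20.6, T = (-23.98, 16.34). Then |GT| = |T − G| = 9.929.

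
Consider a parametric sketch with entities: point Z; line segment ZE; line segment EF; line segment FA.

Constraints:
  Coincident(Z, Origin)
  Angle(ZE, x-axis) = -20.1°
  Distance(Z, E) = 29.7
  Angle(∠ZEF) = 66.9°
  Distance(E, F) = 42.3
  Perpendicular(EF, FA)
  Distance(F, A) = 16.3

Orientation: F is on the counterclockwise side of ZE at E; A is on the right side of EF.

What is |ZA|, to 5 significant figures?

53.309

∠ZEF = 66.9°, so EF runs at -20.1° + (180° − 66.9°) = 93.000° from the x-axis; with |EF| = 42.3, F = E + 42.3·(cos 93.000°, sin 93.000°) = (25.677, 32.035). EF is perpendicular to FA; with |FA| = 16.3 on the right of EF, A = F + 16.3·(0.99863, 0.052336) = (41.955, 32.888). Then |ZA| = |A − Z| = 53.309.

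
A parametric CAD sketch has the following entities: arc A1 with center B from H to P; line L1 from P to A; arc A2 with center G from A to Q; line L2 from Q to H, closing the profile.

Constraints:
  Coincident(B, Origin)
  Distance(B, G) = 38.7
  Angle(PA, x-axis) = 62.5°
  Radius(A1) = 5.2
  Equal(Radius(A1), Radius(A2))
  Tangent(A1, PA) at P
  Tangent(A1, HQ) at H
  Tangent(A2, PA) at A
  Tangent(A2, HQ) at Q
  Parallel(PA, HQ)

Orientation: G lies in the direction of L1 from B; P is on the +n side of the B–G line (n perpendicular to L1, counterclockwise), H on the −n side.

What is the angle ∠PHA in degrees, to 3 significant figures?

75.0°

The slot axis is L1's direction at 62.5°, so u = (cos 62.5°, sin 62.5°) = (0.462, 0.887) and n = (−sin 62.5°, cos 62.5°) = (-0.887, 0.462). B is at the origin and G lies 38.7 along u from B, so G = 38.7·u = (17.9, 34.3). Tangency of A1 to both parallel lines with radius 5.2 puts P and H at B ± 5.2·n: P = (-4.61, 2.40), H = (4.61, -2.40). Equal radii place A and Q the same way about G: A = G + 5.2·n = (13.3, 36.7), Q = G − 5.2·n = (22.5, 31.9). Then cos ∠PHA = HP·HA / (|HP||HA|), giving 75.0°.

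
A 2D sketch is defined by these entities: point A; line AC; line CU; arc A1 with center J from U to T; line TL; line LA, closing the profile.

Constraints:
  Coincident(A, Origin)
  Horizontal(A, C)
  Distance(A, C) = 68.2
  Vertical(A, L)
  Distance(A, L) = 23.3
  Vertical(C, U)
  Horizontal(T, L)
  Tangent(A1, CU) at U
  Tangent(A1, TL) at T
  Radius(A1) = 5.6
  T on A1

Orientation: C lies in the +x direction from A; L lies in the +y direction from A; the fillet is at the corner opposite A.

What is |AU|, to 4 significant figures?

70.46

A is at the origin; AC is horizontal with |AC| = 68.2 and C on the +x side, so C = (68.20, 0.000). A and L share the same x with |AL| = 23.3 and L on the +y side, so L = (0.000, 23.30). The virtual corner opposite A is at (68.20, 23.30). Tangency of A1 to CU means the radius JU is perpendicular to CU and tangency of A1 to TL means the radius JT is perpendicular to TL, with radius 5.6, so the center J sits 5.6 in from both sides at J = (62.60, 17.70). That places the tangent points at U = (68.20, 17.70) on CU and T = (62.60, 23.30) on TL. Then |AU| = |U − A| = 70.46.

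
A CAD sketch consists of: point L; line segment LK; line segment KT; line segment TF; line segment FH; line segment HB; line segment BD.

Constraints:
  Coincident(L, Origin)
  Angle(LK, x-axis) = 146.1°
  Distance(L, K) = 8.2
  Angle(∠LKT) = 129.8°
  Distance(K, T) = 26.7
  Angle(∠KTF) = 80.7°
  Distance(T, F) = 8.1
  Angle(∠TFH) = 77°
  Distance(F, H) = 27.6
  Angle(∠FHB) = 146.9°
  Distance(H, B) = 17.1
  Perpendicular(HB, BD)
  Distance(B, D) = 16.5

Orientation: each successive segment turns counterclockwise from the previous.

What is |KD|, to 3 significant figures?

26.2

L is at the origin; LK runs at 146.1° with length 8.2, so K = (-6.81, 4.57). ∠LKT = 129.8° gives KT at -164° from the x-axis; with |KT| = 26.7, T = (-32.4, -2.92). ∠KTF = 80.7° gives TF at -64.4° from the x-axis; with |TF| = 8.1, F = (-28.9, -10.2). ∠TFH = 77.0° gives FH at 38.6° from the x-axis; with |FH| = 27.6, H = (-7.36, 6.99). ∠FHB = 146.9° gives HB at 71.7° from the x-axis; with |HB| = 17.1, B = (-1.99, 23.2). HB is perpendicular to BD, so BD runs at 162°; with |BD| = 16.5, D = (-17.7, 28.4). Then |KD| = |D − K| = 26.2.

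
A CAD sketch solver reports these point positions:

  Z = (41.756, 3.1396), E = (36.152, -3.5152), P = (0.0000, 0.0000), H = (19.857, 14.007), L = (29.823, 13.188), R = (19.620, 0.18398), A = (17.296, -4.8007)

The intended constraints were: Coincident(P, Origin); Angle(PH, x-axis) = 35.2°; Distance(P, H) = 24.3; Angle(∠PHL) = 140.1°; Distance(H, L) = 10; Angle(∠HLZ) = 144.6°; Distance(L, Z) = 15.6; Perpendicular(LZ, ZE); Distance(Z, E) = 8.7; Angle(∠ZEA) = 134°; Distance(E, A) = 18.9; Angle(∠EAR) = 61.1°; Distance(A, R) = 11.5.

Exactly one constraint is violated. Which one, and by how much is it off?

Distance(A, R) = 11.5 — off by 6.00.

P = (0.00, 0.00) ✓; PH at 35.20° ✓; |PH| = 24.30 ✓; ∠PHL = 140.1° ✓; |HL| = 10.00 ✓; ∠HLZ = 144.6° ✓; |LZ| = 15.60 ✓; ∠(LZ, ZE) = 90.00° ✓; |ZE| = 8.700 ✓; ∠ZEA = 134.0° ✓; |EA| = 18.90 ✓; ∠EAR = 61.10° ✓; |AR| = 5.500 ✗.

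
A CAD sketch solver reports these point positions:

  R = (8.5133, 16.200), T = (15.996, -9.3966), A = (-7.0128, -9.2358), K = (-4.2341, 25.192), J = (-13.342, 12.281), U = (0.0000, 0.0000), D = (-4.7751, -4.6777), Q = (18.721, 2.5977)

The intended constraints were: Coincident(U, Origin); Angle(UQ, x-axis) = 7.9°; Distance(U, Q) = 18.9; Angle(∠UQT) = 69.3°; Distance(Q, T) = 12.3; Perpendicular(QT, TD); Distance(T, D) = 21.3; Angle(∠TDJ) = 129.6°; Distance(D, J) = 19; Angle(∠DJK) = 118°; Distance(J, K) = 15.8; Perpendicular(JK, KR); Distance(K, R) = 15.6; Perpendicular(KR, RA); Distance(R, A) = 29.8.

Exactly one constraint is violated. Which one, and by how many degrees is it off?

Perpendicular(KR, RA) — off by 3.80°.

U = (0.00, 0.00) ✓; UQ at 7.900° ✓; |UQ| = 18.90 ✓; ∠UQT = 69.30° ✓; |QT| = 12.30 ✓; ∠(QT, TD) = 90.00° ✓; |TD| = 21.30 ✓; ∠TDJ = 129.6° ✓; |DJ| = 19.00 ✓; ∠DJK = 118.0° ✓; |JK| = 15.80 ✓; ∠(JK, KR) = 90.00° ✓; |KR| = 15.60 ✓; ∠(KR, RA) = 86.20° ✗; |RA| = 29.80 ✓.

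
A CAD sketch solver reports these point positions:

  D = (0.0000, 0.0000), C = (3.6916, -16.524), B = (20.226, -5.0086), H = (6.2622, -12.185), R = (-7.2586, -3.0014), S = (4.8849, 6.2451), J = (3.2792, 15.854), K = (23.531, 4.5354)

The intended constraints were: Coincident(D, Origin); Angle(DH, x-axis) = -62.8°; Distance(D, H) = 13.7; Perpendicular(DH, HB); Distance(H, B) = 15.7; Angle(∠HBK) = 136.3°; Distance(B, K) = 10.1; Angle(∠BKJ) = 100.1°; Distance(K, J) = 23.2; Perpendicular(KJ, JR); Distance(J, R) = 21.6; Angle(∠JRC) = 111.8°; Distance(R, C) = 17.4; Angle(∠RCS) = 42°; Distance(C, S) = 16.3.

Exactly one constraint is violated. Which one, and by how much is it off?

Distance(C, S) = 16.3 — off by 6.50.

D = (0.00, 0.00) ✓; DH at -62.80° ✓; |DH| = 13.70 ✓; ∠(DH, HB) = 90.00° ✓; |HB| = 15.70 ✓; ∠HBK = 136.3° ✓; |BK| = 10.10 ✓; ∠BKJ = 100.1° ✓; |KJ| = 23.20 ✓; ∠(KJ, JR) = 90.00° ✓; |JR| = 21.60 ✓; ∠JRC = 111.8° ✓; |RC| = 17.40 ✓; ∠RCS = 42.00° ✓; |CS| = 22.80 ✗.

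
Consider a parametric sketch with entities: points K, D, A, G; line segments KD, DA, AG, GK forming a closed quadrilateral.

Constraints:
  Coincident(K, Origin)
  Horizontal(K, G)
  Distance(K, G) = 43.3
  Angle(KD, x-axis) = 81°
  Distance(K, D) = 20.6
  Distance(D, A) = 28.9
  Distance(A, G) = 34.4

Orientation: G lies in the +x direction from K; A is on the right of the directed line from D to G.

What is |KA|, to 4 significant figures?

12.52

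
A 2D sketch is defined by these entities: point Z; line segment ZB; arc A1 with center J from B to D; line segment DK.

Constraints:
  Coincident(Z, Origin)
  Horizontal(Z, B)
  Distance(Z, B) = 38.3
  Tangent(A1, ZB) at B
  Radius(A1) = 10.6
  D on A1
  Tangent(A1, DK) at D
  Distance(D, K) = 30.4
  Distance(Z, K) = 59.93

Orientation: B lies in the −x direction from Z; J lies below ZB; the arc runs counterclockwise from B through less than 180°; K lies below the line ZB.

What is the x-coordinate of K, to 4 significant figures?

-42.19

Z is at the origin; Z and B share the same y with |ZB| = 38.3 and B on the −x side, so B = (-38.30, 0.000). The tangent condition forces JB to be normal to ZB, so J = B + (0, -10.6) = (-38.30, -10.60). Since JD ⟂ DK (tangency), |JK| = √(10.6² + 30.4²) = 32.20 regardless of where D sits on A1. So K lies on both circle(Z, 59.93) and circle(J, 32.20); the below-ZB intersection is K = (-42.19, -42.56). D is the foot of the tangent from K: D = (-48.66, -12.85).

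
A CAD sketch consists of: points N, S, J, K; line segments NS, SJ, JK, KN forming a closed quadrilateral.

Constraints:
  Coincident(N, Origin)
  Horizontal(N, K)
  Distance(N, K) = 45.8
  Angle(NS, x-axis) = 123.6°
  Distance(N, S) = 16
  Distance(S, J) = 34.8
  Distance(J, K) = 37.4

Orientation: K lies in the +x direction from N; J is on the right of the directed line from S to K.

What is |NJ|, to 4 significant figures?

18.82

Checks: |SJ| = 34.80 ✓; |JK| = 37.40 ✓.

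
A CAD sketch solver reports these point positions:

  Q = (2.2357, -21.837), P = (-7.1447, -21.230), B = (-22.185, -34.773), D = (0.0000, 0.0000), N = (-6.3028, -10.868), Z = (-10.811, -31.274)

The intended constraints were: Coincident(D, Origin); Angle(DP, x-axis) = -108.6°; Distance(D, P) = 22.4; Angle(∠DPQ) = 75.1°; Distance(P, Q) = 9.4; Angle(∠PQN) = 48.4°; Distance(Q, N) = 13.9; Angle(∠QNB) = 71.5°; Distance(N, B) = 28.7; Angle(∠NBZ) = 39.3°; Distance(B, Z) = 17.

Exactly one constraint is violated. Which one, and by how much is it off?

Distance(B, Z) = 17 — off by 5.10.

D = (0.00, 0.00) ✓; DP at -108.6° ✓; |DP| = 22.40 ✓; ∠DPQ = 75.10° ✓; |PQ| = 9.400 ✓; ∠PQN = 48.40° ✓; |QN| = 13.90 ✓; ∠QNB = 71.50° ✓; |NB| = 28.70 ✓; ∠NBZ = 39.30° ✓; |BZ| = 11.90 ✗.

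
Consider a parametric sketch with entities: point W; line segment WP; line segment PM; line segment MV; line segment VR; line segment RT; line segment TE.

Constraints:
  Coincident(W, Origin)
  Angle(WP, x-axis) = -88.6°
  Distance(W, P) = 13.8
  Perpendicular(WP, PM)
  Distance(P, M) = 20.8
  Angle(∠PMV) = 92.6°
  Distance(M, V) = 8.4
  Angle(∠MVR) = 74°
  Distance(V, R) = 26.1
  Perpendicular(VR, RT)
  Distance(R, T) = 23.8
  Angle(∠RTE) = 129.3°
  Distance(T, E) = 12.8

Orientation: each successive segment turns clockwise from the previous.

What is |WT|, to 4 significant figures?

34.63

∠MVR = 74.0° gives VR at -12.00° from the x-axis; with |VR| = 26.1, R = (4.487, -11.35). VR ⟂ RT, so RT runs at -102.0°; with |RT| = 23.8, T = (-0.4612, -34.63). Then |WT| = |T − W| = 34.63.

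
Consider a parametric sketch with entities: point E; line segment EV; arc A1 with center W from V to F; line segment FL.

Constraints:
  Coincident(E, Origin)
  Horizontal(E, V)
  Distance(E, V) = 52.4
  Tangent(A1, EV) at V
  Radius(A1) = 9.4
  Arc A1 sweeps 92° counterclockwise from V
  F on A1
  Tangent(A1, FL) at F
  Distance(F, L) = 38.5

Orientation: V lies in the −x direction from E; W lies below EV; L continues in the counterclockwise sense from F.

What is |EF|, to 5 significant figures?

62.555

E is at the origin; E and V share the same y with |EV| = 52.4 and V on the −x side, so V = (-52.400, 0.0000). A1 meets EV tangentially, so WV is at right angles to EV, so W = V + (0, -9.4) = (-52.400, -9.4000). On A1, V sits at bearing 90° from W; a 92° counterclockwise sweep puts F at bearing 182°, so F = W + 9.4·(cos 182°, sin 182°) = (-61.794, -9.7281). Then |EF| = |F − E| = 62.555.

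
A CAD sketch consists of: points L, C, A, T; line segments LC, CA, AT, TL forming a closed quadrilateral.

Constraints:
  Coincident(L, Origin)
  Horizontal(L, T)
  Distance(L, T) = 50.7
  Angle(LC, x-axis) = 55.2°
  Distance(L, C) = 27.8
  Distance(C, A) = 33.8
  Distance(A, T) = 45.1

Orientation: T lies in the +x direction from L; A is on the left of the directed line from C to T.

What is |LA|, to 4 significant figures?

61.02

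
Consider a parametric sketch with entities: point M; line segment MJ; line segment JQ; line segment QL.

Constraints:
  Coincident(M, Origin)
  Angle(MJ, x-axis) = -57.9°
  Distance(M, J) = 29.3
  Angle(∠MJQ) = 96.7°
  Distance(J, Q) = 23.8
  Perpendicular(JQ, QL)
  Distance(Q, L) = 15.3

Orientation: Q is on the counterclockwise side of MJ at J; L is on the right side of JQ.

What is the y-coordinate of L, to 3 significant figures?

-28.4

M is at the origin; MJ runs at -57.9° with length 29.3, so J = 29.3·(cos -57.9°, sin -57.9°) = (15.6, -24.8). ∠MJQ = 96.7°, so JQ runs at -57.9° + (180° − 96.7°) = 25.4° from the x-axis; with |JQ| = 23.8, Q = J + 23.8·(cos 25.4°, sin 25.4°) = (37.1, -14.6). JQ ⟂ QL; with |QL| = 15.3 on the right of JQ, L = Q + 15.3·(0.429, -0.903) = (43.6, -28.4). So L.y = -28.4.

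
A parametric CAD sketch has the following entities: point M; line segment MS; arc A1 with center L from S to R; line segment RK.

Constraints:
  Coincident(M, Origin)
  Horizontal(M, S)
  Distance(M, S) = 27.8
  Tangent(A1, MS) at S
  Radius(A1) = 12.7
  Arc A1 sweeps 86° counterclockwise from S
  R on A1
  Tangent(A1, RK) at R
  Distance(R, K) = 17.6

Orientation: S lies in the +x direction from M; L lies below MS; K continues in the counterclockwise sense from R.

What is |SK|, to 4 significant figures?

32.49

M is at the origin; M and S share the same y with |MS| = 27.8 and S on the +x side, so S = (27.80, 0.000). A1 meets MS tangentially, so LS is at right angles to MS, so L = S + (0, -12.7) = (27.80, -12.70). On A1, S sits at bearing 90° from L; an 86° counterclockwise sweep puts R at bearing 176°, so R = L + 12.7·(cos 176°, sin 176°) = (15.13, -11.81). Since A1 is tangent to RK there, LR ⟂ RK, so RK runs along (−sin 176°, cos 176°); with |RK| = 17.6, K = (13.90, -29.37). Then |SK| = |K − S| = 32.49.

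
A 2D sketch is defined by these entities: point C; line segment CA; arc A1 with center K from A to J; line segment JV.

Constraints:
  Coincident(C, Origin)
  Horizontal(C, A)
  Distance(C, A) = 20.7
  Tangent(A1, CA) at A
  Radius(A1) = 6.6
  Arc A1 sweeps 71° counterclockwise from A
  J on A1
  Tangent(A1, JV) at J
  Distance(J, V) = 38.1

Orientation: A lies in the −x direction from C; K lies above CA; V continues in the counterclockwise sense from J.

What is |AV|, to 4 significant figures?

44.56

C is at the origin; CA is horizontal with |CA| = 20.7 and A on the −x side, so A = (-20.70, 0.000). The tangent condition forces KA to be normal to CA, so K = A + (0, 6.6) = (-20.70, 6.600). On A1, A sits at bearing -90° from K; a 71° counterclockwise sweep puts J at bearing -19°, so J = K + 6.6·(cos -19°, sin -19°) = (-14.46, 4.451). A1 meets JV tangentially, so KJ is at right angles to JV, so JV runs along (−sin -19°, cos -19°); with |JV| = 38.1, V = (-2.055, 40.48). Then |AV| = |V − A| = 44.56.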